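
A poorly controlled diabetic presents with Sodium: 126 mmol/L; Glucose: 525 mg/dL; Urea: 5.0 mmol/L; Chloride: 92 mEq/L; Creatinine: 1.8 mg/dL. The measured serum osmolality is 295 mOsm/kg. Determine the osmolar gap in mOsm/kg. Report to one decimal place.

8.8 mOsm/kg

Calculated osmolality = 2·Na + glucose/18 + urea
= 2·126 + 525/18 + 5
= 252 + 29.17 + 5
= 286.17 mOsm/kg ≈ 286.2 mOsm/kg
Osmolar gap = measured − calculated = 295 − 286.2 = 8.8 mOsm/kg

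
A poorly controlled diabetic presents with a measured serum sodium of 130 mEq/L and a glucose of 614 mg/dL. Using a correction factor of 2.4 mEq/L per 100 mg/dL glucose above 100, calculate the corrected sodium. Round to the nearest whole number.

Corrected Na = measured Na + 2.4 · (glucose − 100)/100
= 130 + 2.4 · (614 − 100)/100
= 130 + 12.3
= 142.3 mEq/L

142 mEq/L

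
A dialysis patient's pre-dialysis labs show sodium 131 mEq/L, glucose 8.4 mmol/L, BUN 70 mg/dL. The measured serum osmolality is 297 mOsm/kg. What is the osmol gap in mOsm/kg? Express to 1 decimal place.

Calculated osmolality = 2·Na + glucose + BUN/2.8
= 2·131 + 8.4 + 70/2.8
= 262 + 8.40 + 25
= 295.4 mOsm/kg ≈ 295.4 mOsm/kg
Osmolar gap = measured − calculated = 297 − 295.4 = 1.6 mOsm/kg

1.6 mOsm/kg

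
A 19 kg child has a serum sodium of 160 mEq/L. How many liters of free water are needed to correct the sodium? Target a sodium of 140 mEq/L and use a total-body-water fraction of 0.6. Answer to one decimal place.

TBW = 0.6 · 19 = 11.4 L
Free water deficit = TBW · (Na/140 − 1)
= 11.4 · (160/140 − 1)
= 11.4 · 0.1429
= 1.63 L

1.6 L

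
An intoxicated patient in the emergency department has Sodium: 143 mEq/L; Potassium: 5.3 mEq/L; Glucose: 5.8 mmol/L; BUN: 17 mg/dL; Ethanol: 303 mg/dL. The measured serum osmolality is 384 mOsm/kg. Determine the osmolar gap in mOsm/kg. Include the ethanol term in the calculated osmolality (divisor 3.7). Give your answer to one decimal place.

Calculated osmolality = 2·Na + glucose + BUN/2.8 + ethanol/3.7
= 2·143 + 5.8 + 17/2.8 + 303/3.7
= 286 + 5.80 + 6.07 + 81.89
= 379.76 mOsm/kg ≈ 379.8 mOsm/kg
Osmolar gap = measured − calculated = 384 − 379.8 = 4.2 mOsm/kg

4.2 mOsm/kg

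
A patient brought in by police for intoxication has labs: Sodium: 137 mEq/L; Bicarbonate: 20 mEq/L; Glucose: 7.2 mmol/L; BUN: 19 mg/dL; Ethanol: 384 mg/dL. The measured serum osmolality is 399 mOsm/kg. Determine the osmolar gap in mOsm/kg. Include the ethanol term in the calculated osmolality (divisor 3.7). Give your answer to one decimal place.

Calculated osmolality = 2·Na + glucose + BUN/2.8 + ethanol/3.7
= 2·137 + 7.2 + 19/2.8 + 384/3.7
= 274 + 7.20 + 6.79 + 103.78
= 391.77 mOsm/kg ≈ 391.8 mOsm/kg
Osmolar gap = measured − calculated = 399 − 391.8 = 7.2 mOsm/kg

7.2 mOsm/kg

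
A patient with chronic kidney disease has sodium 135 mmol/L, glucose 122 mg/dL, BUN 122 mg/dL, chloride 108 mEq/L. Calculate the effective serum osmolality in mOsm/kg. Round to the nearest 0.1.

276.8 mOsm/kg

Effective osmolality excludes urea (freely permeant across cell membranes):
2·Na + glucose/18
= 2·135 + 122/18
= 270 + 6.78
= 276.78 mOsm/kg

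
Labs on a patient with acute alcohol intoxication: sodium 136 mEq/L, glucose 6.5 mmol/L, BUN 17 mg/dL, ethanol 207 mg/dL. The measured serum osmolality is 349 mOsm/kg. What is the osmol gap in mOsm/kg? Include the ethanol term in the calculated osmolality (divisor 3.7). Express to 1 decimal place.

Calculated osmolality = 2·Na + glucose + BUN/2.8 + ethanol/3.7
= 2·136 + 6.5 + 17/2.8 + 207/3.7
= 272 + 6.50 + 6.07 + 55.95
= 340.52 mOsm/kg ≈ 340.5 mOsm/kg
Osmolar gap = measured − calculated = 349 − 340.5 = 8.5 mOsm/kg

8.5 mOsm/kg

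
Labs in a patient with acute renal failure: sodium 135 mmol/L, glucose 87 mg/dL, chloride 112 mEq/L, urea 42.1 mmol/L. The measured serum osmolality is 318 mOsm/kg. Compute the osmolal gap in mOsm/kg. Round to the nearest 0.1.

1.1 mOsm/kg

Calculated osmolality = 2·Na + glucose/18 + urea
= 2·135 + 87/18 + 42.1
= 270 + 4.83 + 42.10
= 316.93 mOsm/kg ≈ 316.9 mOsm/kg
Osmolar gap = measured − calculated = 318 − 316.9 = 1.1 mOsm/kg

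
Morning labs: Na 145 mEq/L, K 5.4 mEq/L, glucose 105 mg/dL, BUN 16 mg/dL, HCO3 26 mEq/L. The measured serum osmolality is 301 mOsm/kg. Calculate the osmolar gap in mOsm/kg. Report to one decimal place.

-0.5 mOsm/kg

Calculated osmolality = 2·Na + glucose/18 + BUN/2.8
= 2·145 + 105/18 + 16/2.8
= 290 + 5.83 + 5.71
= 301.54 mOsm/kg ≈ 301.5 mOsm/kg
Osmolar gap = measured − calculated = 301 − 301.5 = -0.5 mOsm/kg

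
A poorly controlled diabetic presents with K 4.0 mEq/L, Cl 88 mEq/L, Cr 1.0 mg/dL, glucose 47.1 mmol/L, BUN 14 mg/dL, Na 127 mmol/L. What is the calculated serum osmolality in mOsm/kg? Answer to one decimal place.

306.1 mOsm/kg

Calculated osmolality = 2·Na + glucose + BUN/2.8
= 2·127 + 47.1 + 14/2.8
= 254 + 47.10 + 5
= 306.1 mOsm/kg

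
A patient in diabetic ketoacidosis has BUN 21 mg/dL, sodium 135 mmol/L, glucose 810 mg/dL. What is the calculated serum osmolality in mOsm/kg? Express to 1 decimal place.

322.5 mOsm/kg

Calculated osmolality = 2·Na + glucose/18 + BUN/2.8
= 2·135 + 810/18 + 21/2.8
= 270 + 45 + 7.50
= 322.5 mOsm/kg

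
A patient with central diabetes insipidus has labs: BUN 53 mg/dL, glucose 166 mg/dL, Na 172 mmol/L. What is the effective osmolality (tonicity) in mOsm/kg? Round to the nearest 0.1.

353.2 mOsm/kg

Effective osmolality excludes urea (freely permeant across cell membranes):
2·Na + glucose/18
= 2·172 + 166/18
= 344 + 9.22
= 353.22 mOsm/kg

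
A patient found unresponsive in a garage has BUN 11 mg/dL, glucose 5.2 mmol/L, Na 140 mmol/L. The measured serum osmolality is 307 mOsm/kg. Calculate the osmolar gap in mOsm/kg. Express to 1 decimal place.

Calculated osmolality = 2·Na + glucose + BUN/2.8
= 2·140 + 5.2 + 11/2.8
= 280 + 5.20 + 3.93
= 289.13 mOsm/kg ≈ 289.1 mOsm/kg
Osmolar gap = measured − calculated = 307 − 289.1 = 17.9 mOsm/kg

17.9 mOsm/kg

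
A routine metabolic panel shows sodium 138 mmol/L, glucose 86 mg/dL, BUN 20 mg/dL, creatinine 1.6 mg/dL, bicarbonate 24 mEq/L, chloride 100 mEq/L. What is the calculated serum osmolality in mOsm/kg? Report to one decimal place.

287.9 mOsm/kg

Calculated osmolality = 2·Na + glucose/18 + BUN/2.8
= 2·138 + 86/18 + 20/2.8
= 276 + 4.78 + 7.14
= 287.92 mOsm/kg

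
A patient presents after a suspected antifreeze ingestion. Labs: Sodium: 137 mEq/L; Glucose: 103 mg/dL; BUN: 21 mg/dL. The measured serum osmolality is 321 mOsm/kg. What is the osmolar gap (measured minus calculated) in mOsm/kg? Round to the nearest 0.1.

Calculated osmolality = 2·Na + glucose/18 + BUN/2.8
= 2·137 + 103/18 + 21/2.8
= 274 + 5.72 + 7.50
= 287.22 mOsm/kg ≈ 287.2 mOsm/kg
Osmolar gap = measured − calculated = 321 − 287.2 = 33.8 mOsm/kg

33.8 mOsm/kg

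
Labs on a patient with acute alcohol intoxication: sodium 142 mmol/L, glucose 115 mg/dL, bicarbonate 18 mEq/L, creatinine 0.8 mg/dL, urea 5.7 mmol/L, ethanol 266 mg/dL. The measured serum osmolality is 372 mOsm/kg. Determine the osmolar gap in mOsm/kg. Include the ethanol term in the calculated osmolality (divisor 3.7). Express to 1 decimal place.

Calculated osmolality = 2·Na + glucose/18 + urea + ethanol/3.7
= 2·142 + 115/18 + 5.7 + 266/3.7
= 284 + 6.39 + 5.70 + 71.89
= 367.98 mOsm/kg ≈ 368.0 mOsm/kg
Osmolar gap = measured − calculated = 372 − 368.0 = 4.0 mOsm/kg

4.0 mOsm/kg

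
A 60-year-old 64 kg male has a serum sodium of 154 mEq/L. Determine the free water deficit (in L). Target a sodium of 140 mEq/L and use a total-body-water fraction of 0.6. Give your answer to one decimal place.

3.8 L

TBW = 0.6 · 64 = 38.4 L
Free water deficit = TBW · (Na/140 − 1)
= 38.4 · (154/140 − 1)
= 38.4 · 0.1
= 3.84 L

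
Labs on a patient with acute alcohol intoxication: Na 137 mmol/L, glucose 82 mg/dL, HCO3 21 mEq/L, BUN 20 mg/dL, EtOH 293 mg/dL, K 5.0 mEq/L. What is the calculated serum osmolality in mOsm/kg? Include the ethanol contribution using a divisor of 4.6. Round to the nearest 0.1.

349.4 mOsm/kg

Calculated osmolality = 2·Na + glucose/18 + BUN/2.8 + ethanol/4.6
= 2·137 + 82/18 + 20/2.8 + 293/4.6
= 274 + 4.56 + 7.14 + 63.70
= 349.4 mOsm/kg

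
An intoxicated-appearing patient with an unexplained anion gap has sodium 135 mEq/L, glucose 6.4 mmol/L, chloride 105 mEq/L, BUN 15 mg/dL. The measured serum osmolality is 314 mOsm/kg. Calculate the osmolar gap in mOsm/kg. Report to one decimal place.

Calculated osmolality = 2·Na + glucose + BUN/2.8
= 2·135 + 6.4 + 15/2.8
= 270 + 6.40 + 5.36
= 281.76 mOsm/kg ≈ 281.8 mOsm/kg
Osmolar gap = measured − calculated = 314 − 281.8 = 32.2 mOsm/kg

32.2 mOsm/kg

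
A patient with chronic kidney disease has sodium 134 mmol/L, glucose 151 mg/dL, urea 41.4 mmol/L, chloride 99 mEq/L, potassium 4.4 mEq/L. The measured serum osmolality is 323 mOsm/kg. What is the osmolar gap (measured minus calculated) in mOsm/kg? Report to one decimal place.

Calculated osmolality = 2·Na + glucose/18 + urea
= 2·134 + 151/18 + 41.4
= 268 + 8.39 + 41.40
= 317.79 mOsm/kg ≈ 317.8 mOsm/kg
Osmolar gap = measured − calculated = 323 − 317.8 = 5.2 mOsm/kg

5.2 mOsm/kg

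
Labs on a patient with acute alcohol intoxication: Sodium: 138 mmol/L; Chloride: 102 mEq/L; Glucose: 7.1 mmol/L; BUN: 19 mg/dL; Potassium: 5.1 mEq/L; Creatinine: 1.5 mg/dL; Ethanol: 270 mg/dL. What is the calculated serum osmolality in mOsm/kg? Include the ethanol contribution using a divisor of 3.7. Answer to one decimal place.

Calculated osmolality = 2·Na + glucose + BUN/2.8 + ethanol/3.7
= 2·138 + 7.1 + 19/2.8 + 270/3.7
= 276 + 7.10 + 6.79 + 72.97
= 362.86 mOsm/kg

362.9 mOsm/kg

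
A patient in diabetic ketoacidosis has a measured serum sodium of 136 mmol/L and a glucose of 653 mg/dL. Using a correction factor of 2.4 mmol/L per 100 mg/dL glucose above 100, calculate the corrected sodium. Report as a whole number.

Corrected Na = measured Na + 2.4 · (glucose − 100)/100
= 136 + 2.4 · (653 − 100)/100
= 136 + 13.3
= 149.3 mmol/L

149 mmol/L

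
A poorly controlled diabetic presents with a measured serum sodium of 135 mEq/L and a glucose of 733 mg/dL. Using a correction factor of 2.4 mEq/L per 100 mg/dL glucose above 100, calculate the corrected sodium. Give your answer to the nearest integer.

Corrected Na = measured Na + 2.4 · (glucose − 100)/100
= 135 + 2.4 · (733 − 100)/100
= 135 + 15.2
= 150.2 mEq/L

150 mEq/L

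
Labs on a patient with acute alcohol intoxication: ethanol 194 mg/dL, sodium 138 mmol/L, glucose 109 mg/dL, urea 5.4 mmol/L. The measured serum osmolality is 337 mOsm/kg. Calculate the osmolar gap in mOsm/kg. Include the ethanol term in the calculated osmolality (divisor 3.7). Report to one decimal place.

-2.9 mOsm/kg

Calculated osmolality = 2·Na + glucose/18 + urea + ethanol/3.7
= 2·138 + 109/18 + 5.4 + 194/3.7
= 276 + 6.06 + 5.40 + 52.43
= 339.89 mOsm/kg ≈ 339.9 mOsm/kg
Osmolar gap = measured − calculated = 337 − 339.9 = -2.9 mOsm/kg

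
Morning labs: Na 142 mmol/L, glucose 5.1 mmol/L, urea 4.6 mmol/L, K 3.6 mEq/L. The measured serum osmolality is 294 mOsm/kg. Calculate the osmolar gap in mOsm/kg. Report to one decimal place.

Calculated osmolality = 2·Na + glucose + urea
= 2·142 + 5.1 + 4.6
= 284 + 5.10 + 4.60
= 293.7 mOsm/kg ≈ 293.7 mOsm/kg
Osmolar gap = measured − calculated = 294 − 293.7 = 0.3 mOsm/kg

0.3 mOsm/kg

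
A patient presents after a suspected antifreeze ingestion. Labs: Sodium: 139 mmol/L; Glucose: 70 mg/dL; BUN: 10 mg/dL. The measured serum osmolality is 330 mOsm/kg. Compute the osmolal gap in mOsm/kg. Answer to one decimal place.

44.5 mOsm/kg

Calculated osmolality = 2·Na + glucose/18 + BUN/2.8
= 2·139 + 70/18 + 10/2.8
= 278 + 3.89 + 3.57
= 285.46 mOsm/kg ≈ 285.5 mOsm/kg
Osmolar gap = measured − calculated = 330 − 285.5 = 44.5 mOsm/kg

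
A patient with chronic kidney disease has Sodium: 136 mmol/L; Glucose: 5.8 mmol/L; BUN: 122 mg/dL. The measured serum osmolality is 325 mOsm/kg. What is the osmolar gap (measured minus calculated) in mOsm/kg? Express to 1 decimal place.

Calculated osmolality = 2·Na + glucose + BUN/2.8
= 2·136 + 5.8 + 122/2.8
= 272 + 5.80 + 43.57
= 321.37 mOsm/kg ≈ 321.4 mOsm/kg
Osmolar gap = measured − calculated = 325 − 321.4 = 3.6 mOsm/kg

3.6 mOsm/kg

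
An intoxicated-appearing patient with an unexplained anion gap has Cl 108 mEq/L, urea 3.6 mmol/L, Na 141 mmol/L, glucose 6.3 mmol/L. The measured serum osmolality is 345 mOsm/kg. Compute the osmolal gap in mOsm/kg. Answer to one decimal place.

53.1 mOsm/kg

Calculated osmolality = 2·Na + glucose + urea
= 2·141 + 6.3 + 3.6
= 282 + 6.30 + 3.60
= 291.9 mOsm/kg ≈ 291.9 mOsm/kg
Osmolar gap = measured − calculated = 345 − 291.9 = 53.1 mOsm/kg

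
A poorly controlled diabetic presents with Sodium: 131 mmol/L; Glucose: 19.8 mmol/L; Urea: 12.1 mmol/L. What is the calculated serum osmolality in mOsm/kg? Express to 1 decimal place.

Calculated osmolality = 2·Na + glucose + urea
= 2·131 + 19.8 + 12.1
= 262 + 19.80 + 12.10
= 293.9 mOsm/kg

293.9 mOsm/kg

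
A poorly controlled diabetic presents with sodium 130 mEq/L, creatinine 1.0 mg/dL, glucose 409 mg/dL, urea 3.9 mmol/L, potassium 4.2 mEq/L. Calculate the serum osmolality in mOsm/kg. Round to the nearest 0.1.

Calculated osmolality = 2·Na + glucose/18 + urea
= 2·130 + 409/18 + 3.9
= 260 + 22.72 + 3.90
= 286.62 mOsm/kg

286.6 mOsm/kg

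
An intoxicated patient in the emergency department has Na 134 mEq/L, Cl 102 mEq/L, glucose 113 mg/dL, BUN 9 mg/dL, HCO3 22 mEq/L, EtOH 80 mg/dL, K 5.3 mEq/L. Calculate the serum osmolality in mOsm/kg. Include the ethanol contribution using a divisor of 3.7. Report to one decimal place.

299.1 mOsm/kg

Calculated osmolality = 2·Na + glucose/18 + BUN/2.8 + ethanol/3.7
= 2·134 + 113/18 + 9/2.8 + 80/3.7
= 268 + 6.28 + 3.21 + 21.62
= 299.11 mOsm/kg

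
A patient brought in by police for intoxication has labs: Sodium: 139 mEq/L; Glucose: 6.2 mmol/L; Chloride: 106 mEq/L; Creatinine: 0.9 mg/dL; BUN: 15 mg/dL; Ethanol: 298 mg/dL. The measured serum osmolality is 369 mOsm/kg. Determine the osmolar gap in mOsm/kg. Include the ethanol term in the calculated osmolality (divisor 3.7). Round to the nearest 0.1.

-1.1 mOsm/kg

Calculated osmolality = 2·Na + glucose + BUN/2.8 + ethanol/3.7
= 2·139 + 6.2 + 15/2.8 + 298/3.7
= 278 + 6.20 + 5.36 + 80.54
= 370.1 mOsm/kg ≈ 370.1 mOsm/kg
Osmolar gap = measured − calculated = 369 − 370.1 = -1.1 mOsm/kg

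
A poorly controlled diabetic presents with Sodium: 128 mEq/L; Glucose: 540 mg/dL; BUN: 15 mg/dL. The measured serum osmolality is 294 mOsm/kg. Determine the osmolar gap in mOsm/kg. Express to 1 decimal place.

Calculated osmolality = 2·Na + glucose/18 + BUN/2.8
= 2·128 + 540/18 + 15/2.8
= 256 + 30 + 5.36
= 291.36 mOsm/kg ≈ 291.4 mOsm/kg
Osmolar gap = measured − calculated = 294 − 291.4 = 2.6 mOsm/kg

2.6 mOsm/kg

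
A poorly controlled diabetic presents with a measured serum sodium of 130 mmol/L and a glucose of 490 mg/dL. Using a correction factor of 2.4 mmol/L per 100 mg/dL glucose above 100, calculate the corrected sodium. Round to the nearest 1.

139 mmol/L

Corrected Na = measured Na + 2.4 · (glucose − 100)/100
= 130 + 2.4 · (490 − 100)/100
= 130 + 9.4
= 139.4 mmol/L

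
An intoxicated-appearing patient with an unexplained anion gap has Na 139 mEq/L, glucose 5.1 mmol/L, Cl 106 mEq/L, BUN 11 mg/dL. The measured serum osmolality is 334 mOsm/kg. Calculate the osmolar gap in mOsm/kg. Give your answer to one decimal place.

47.0 mOsm/kg

Calculated osmolality = 2·Na + glucose + BUN/2.8
= 2·139 + 5.1 + 11/2.8
= 278 + 5.10 + 3.93
= 287.03 mOsm/kg ≈ 287.0 mOsm/kg
Osmolar gap = measured − calculated = 334 − 287.0 = 47.0 mOsm/kg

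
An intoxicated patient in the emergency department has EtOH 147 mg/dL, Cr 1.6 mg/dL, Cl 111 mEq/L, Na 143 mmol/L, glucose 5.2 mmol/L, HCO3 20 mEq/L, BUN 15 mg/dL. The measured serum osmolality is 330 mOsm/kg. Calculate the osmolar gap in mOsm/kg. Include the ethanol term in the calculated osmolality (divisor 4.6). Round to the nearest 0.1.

Calculated osmolality = 2·Na + glucose + BUN/2.8 + ethanol/4.6
= 2·143 + 5.2 + 15/2.8 + 147/4.6
= 286 + 5.20 + 5.36 + 31.96
= 328.52 mOsm/kg ≈ 328.5 mOsm/kg
Osmolar gap = measured − calculated = 330 − 328.5 = 1.5 mOsm/kg

1.5 mOsm/kg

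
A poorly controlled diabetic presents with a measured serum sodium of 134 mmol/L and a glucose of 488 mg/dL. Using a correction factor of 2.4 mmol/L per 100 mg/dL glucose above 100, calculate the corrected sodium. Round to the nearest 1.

143 mmol/L

Corrected Na = measured Na + 2.4 · (glucose − 100)/100
= 134 + 2.4 · (488 − 100)/100
= 134 + 9.3
= 143.3 mmol/L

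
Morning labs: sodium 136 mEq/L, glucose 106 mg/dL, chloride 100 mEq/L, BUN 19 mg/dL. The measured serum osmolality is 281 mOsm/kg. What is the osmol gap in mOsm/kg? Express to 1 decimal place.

-3.7 mOsm/kg

Calculated osmolality = 2·Na + glucose/18 + BUN/2.8
= 2·136 + 106/18 + 19/2.8
= 272 + 5.89 + 6.79
= 284.68 mOsm/kg ≈ 284.7 mOsm/kg
Osmolar gap = measured − calculated = 281 − 284.7 = -3.7 mOsm/kg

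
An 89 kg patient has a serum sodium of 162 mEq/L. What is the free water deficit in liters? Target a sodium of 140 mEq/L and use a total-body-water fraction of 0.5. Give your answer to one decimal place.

7.0 L

TBW = 0.5 · 89 = 44.5 L
Free water deficit = TBW · (Na/140 − 1)
= 44.5 · (162/140 − 1)
= 44.5 · 0.1571
= 6.99 L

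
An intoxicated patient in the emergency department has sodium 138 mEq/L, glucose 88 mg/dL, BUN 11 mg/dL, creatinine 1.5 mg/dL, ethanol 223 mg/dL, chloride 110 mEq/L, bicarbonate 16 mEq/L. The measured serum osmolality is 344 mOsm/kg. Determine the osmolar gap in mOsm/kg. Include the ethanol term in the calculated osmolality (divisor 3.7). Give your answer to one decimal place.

Calculated osmolality = 2·Na + glucose/18 + BUN/2.8 + ethanol/3.7
= 2·138 + 88/18 + 11/2.8 + 223/3.7
= 276 + 4.89 + 3.93 + 60.27
= 345.09 mOsm/kg ≈ 345.1 mOsm/kg
Osmolar gap = measured − calculated = 344 − 345.1 = -1.1 mOsm/kg

-1.1 mOsm/kg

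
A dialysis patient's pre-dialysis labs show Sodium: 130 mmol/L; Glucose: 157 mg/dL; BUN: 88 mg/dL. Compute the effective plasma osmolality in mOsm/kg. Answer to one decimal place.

Effective osmolality excludes urea (freely permeant across cell membranes):
2·Na + glucose/18
= 2·130 + 157/18
= 260 + 8.72
= 268.72 mOsm/kg

268.7 mOsm/kg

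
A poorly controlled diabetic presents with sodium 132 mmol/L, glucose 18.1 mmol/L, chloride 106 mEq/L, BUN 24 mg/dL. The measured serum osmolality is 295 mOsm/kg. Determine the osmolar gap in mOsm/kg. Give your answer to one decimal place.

Calculated osmolality = 2·Na + glucose + BUN/2.8
= 2·132 + 18.1 + 24/2.8
= 264 + 18.10 + 8.57
= 290.67 mOsm/kg ≈ 290.7 mOsm/kg
Osmolar gap = measured − calculated = 295 − 290.7 = 4.3 mOsm/kg

4.3 mOsm/kg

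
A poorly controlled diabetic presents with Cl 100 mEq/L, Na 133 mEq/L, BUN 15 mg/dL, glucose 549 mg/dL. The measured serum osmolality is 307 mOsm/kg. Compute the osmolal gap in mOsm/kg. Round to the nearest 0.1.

5.1 mOsm/kg

Calculated osmolality = 2·Na + glucose/18 + BUN/2.8
= 2·133 + 549/18 + 15/2.8
= 266 + 30.50 + 5.36
= 301.86 mOsm/kg ≈ 301.9 mOsm/kg
Osmolar gap = measured − calculated = 307 − 301.9 = 5.1 mOsm/kg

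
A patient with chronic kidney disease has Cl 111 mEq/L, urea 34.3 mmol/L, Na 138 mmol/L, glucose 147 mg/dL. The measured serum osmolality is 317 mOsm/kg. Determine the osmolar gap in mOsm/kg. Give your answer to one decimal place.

Calculated osmolality = 2·Na + glucose/18 + urea
= 2·138 + 147/18 + 34.3
= 276 + 8.17 + 34.30
= 318.47 mOsm/kg ≈ 318.5 mOsm/kg
Osmolar gap = measured − calculated = 317 − 318.5 = -1.5 mOsm/kg

-1.5 mOsm/kg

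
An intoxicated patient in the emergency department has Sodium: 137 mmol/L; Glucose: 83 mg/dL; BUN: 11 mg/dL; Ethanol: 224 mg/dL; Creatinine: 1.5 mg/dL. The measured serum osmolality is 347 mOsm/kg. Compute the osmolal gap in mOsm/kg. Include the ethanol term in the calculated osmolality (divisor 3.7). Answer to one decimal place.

3.9 mOsm/kg

Calculated osmolality = 2·Na + glucose/18 + BUN/2.8 + ethanol/3.7
= 2·137 + 83/18 + 11/2.8 + 224/3.7
= 274 + 4.61 + 3.93 + 60.54
= 343.08 mOsm/kg ≈ 343.1 mOsm/kg
Osmolar gap = measured − calculated = 347 − 343.1 = 3.9 mOsm/kg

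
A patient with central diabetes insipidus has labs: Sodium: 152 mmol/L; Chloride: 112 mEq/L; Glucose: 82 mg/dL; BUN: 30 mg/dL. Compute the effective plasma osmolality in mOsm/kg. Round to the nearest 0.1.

308.6 mOsm/kg

Effective osmolality excludes urea (freely permeant across cell membranes):
2·Na + glucose/18
= 2·152 + 82/18
= 304 + 4.56
= 308.56 mOsm/kg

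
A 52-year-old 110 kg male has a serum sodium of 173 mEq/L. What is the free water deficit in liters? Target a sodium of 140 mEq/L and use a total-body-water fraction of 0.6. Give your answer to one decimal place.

TBW = 0.6 · 110 = 66 L
Free water deficit = TBW · (Na/140 − 1)
= 66 · (173/140 − 1)
= 66 · 0.2357
= 15.56 L

15.6 L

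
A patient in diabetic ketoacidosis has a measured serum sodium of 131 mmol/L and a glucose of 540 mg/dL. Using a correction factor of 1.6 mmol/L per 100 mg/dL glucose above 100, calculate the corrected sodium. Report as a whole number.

138 mmol/L

Corrected Na = measured Na + 1.6 · (glucose − 100)/100
= 131 + 1.6 · (540 − 100)/100
= 131 + 7
= 138 mmol/L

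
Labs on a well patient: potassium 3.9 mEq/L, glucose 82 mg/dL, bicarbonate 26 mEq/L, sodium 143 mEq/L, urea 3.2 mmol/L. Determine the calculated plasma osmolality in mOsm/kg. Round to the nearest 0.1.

Calculated osmolality = 2·Na + glucose/18 + urea
= 2·143 + 82/18 + 3.2
= 286 + 4.56 + 3.20
= 293.76 mOsm/kg

293.8 mOsm/kg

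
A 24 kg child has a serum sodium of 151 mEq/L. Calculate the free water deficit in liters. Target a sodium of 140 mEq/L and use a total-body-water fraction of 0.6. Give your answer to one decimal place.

TBW = 0.6 · 24 = 14.4 L
Free water deficit = TBW · (Na/140 − 1)
= 14.4 · (151/140 − 1)
= 14.4 · 0.0786
= 1.13 L

1.1 L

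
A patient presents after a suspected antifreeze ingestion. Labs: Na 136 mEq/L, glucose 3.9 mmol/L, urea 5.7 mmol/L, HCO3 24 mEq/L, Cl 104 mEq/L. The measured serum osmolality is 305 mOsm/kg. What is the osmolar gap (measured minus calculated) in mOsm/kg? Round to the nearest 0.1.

23.4 mOsm/kg

Calculated osmolality = 2·Na + glucose + urea
= 2·136 + 3.9 + 5.7
= 272 + 3.90 + 5.70
= 281.6 mOsm/kg ≈ 281.6 mOsm/kg
Osmolar gap = measured − calculated = 305 − 281.6 = 23.4 mOsm/kg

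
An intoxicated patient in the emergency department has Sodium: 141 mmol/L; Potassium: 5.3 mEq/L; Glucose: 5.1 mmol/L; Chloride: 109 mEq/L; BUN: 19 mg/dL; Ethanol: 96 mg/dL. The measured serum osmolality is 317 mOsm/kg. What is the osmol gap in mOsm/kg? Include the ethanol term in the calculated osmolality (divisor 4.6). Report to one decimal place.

Calculated osmolality = 2·Na + glucose + BUN/2.8 + ethanol/4.6
= 2·141 + 5.1 + 19/2.8 + 96/4.6
= 282 + 5.10 + 6.79 + 20.87
= 314.76 mOsm/kg ≈ 314.8 mOsm/kg
Osmolar gap = measured − calculated = 317 − 314.8 = 2.2 mOsm/kg

2.2 mOsm/kg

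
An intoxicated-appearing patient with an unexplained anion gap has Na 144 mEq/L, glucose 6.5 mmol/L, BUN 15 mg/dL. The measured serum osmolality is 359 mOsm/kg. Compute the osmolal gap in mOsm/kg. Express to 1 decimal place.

Calculated osmolality = 2·Na + glucose + BUN/2.8
= 2·144 + 6.5 + 15/2.8
= 288 + 6.50 + 5.36
= 299.86 mOsm/kg ≈ 299.9 mOsm/kg
Osmolar gap = measured − calculated = 359 − 299.9 = 59.1 mOsm/kg

59.1 mOsm/kg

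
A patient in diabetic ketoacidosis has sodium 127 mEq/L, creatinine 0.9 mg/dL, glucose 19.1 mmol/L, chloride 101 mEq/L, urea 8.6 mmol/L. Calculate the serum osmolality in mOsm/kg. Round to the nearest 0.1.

281.7 mOsm/kg

Calculated osmolality = 2·Na + glucose + urea
= 2·127 + 19.1 + 8.6
= 254 + 19.10 + 8.60
= 281.7 mOsm/kg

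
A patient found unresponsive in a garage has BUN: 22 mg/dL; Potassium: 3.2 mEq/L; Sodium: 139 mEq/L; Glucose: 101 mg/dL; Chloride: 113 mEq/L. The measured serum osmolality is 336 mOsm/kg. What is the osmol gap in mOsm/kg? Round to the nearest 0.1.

44.5 mOsm/kg

Calculated osmolality = 2·Na + glucose/18 + BUN/2.8
= 2·139 + 101/18 + 22/2.8
= 278 + 5.61 + 7.86
= 291.47 mOsm/kg ≈ 291.5 mOsm/kg
Osmolar gap = measured − calculated = 336 − 291.5 = 44.5 mOsm/kg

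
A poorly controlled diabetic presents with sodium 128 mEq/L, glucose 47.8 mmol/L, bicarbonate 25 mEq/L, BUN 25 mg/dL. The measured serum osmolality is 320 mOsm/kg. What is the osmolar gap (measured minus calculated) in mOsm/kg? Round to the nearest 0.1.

7.3 mOsm/kg

Calculated osmolality = 2·Na + glucose + BUN/2.8
= 2·128 + 47.8 + 25/2.8
= 256 + 47.80 + 8.93
= 312.73 mOsm/kg ≈ 312.7 mOsm/kg
Osmolar gap = measured − calculated = 320 − 312.7 = 7.3 mOsm/kg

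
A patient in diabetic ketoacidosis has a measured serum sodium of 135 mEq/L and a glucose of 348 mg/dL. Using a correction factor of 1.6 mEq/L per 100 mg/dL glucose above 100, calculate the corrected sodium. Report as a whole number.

139 mEq/L

Corrected Na = measured Na + 1.6 · (glucose − 100)/100
= 135 + 1.6 · (348 − 100)/100
= 135 + 4
= 139 mEq/L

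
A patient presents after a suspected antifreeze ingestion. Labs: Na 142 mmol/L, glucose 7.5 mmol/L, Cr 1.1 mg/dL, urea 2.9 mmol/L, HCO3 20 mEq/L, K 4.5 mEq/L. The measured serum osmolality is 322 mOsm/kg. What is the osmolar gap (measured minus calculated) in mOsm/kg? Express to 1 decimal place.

Calculated osmolality = 2·Na + glucose + urea
= 2·142 + 7.5 + 2.9
= 284 + 7.50 + 2.90
= 294.4 mOsm/kg ≈ 294.4 mOsm/kg
Osmolar gap = measured − calculated = 322 − 294.4 = 27.6 mOsm/kg

27.6 mOsm/kg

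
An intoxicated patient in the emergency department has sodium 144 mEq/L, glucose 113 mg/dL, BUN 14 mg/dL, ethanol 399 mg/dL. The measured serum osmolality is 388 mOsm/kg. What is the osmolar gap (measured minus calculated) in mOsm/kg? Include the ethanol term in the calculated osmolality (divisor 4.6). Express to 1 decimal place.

Calculated osmolality = 2·Na + glucose/18 + BUN/2.8 + ethanol/4.6
= 2·144 + 113/18 + 14/2.8 + 399/4.6
= 288 + 6.28 + 5 + 86.74
= 386.02 mOsm/kg ≈ 386.0 mOsm/kg
Osmolar gap = measured − calculated = 388 − 386.0 = 2.0 mOsm/kg

2.0 mOsm/kg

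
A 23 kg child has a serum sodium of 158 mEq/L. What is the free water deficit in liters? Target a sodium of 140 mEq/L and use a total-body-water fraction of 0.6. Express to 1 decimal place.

TBW = 0.6 · 23 = 13.8 L
Free water deficit = TBW · (Na/140 − 1)
= 13.8 · (158/140 − 1)
= 13.8 · 0.1286
= 1.77 L

1.8 L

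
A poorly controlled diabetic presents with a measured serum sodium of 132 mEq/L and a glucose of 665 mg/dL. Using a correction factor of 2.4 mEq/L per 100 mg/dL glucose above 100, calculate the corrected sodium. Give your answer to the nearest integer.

Corrected Na = measured Na + 2.4 · (glucose − 100)/100
= 132 + 2.4 · (665 − 100)/100
= 132 + 13.6
= 145.6 mEq/L

146 mEq/L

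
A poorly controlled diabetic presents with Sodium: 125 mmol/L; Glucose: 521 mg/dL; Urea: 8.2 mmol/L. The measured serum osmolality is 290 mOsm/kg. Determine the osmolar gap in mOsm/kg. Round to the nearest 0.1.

2.9 mOsm/kg

Calculated osmolality = 2·Na + glucose/18 + urea
= 2·125 + 521/18 + 8.2
= 250 + 28.94 + 8.20
= 287.14 mOsm/kg ≈ 287.1 mOsm/kg
Osmolar gap = measured − calculated = 290 − 287.1 = 2.9 mOsm/kg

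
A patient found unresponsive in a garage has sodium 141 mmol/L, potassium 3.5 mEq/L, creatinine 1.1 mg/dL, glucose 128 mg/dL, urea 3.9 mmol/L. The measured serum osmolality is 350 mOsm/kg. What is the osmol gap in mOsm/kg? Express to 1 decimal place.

57.0 mOsm/kg

Calculated osmolality = 2·Na + glucose/18 + urea
= 2·141 + 128/18 + 3.9
= 282 + 7.11 + 3.90
= 293.01 mOsm/kg ≈ 293.0 mOsm/kg
Osmolar gap = measured − calculated = 350 − 293.0 = 57.0 mOsm/kg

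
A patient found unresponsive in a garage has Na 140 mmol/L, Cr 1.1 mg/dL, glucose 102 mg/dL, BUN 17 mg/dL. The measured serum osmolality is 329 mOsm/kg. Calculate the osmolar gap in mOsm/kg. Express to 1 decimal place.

Calculated osmolality = 2·Na + glucose/18 + BUN/2.8
= 2·140 + 102/18 + 17/2.8
= 280 + 5.67 + 6.07
= 291.74 mOsm/kg ≈ 291.7 mOsm/kg
Osmolar gap = measured − calculated = 329 − 291.7 = 37.3 mOsm/kg

37.3 mOsm/kg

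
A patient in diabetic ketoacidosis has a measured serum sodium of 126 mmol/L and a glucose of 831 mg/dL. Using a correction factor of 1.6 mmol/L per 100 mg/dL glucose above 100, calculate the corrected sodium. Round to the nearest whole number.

Corrected Na = measured Na + 1.6 · (glucose − 100)/100
= 126 + 1.6 · (831 − 100)/100
= 126 + 11.7
= 137.7 mmol/L

138 mmol/L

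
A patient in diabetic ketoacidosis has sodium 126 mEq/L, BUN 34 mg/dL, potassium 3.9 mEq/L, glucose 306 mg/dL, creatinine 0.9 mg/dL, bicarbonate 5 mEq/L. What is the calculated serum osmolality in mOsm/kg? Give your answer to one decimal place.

281.1 mOsm/kg

Calculated osmolality = 2·Na + glucose/18 + BUN/2.8
= 2·126 + 306/18 + 34/2.8
= 252 + 17 + 12.14
= 281.14 mOsm/kg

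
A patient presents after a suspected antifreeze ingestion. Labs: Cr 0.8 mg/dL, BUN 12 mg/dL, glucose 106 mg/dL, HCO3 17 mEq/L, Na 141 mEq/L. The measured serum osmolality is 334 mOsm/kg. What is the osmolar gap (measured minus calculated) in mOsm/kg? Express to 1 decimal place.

41.8 mOsm/kg

Calculated osmolality = 2·Na + glucose/18 + BUN/2.8
= 2·141 + 106/18 + 12/2.8
= 282 + 5.89 + 4.29
= 292.18 mOsm/kg ≈ 292.2 mOsm/kg
Osmolar gap = measured − calculated = 334 − 292.2 = 41.8 mOsm/kg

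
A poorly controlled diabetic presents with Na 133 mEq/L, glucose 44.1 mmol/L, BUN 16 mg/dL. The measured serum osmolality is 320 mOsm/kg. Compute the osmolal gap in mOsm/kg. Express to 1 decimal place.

Calculated osmolality = 2·Na + glucose + BUN/2.8
= 2·133 + 44.1 + 16/2.8
= 266 + 44.10 + 5.71
= 315.81 mOsm/kg ≈ 315.8 mOsm/kg
Osmolar gap = measured − calculated = 320 − 315.8 = 4.2 mOsm/kg

4.2 mOsm/kg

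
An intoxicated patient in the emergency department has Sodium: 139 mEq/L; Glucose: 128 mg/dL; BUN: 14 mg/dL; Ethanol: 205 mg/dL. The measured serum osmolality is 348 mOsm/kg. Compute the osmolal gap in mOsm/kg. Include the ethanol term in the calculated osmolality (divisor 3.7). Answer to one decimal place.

2.5 mOsm/kg

Calculated osmolality = 2·Na + glucose/18 + BUN/2.8 + ethanol/3.7
= 2·139 + 128/18 + 14/2.8 + 205/3.7
= 278 + 7.11 + 5 + 55.41
= 345.52 mOsm/kg ≈ 345.5 mOsm/kg
Osmolar gap = measured − calculated = 348 − 345.5 = 2.5 mOsm/kg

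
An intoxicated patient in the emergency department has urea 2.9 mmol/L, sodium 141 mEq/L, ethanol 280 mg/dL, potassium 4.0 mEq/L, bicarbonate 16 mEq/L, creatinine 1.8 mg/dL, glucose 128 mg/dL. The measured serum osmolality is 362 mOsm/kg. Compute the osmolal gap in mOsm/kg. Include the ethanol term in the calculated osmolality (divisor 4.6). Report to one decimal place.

9.1 mOsm/kg

Calculated osmolality = 2·Na + glucose/18 + urea + ethanol/4.6
= 2·141 + 128/18 + 2.9 + 280/4.6
= 282 + 7.11 + 2.90 + 60.87
= 352.88 mOsm/kg ≈ 352.9 mOsm/kg
Osmolar gap = measured − calculated = 362 − 352.9 = 9.1 mOsm/kg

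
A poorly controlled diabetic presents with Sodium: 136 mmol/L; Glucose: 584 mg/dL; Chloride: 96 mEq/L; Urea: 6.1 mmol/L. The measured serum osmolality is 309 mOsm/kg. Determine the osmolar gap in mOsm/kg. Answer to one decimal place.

-1.5 mOsm/kg

Calculated osmolality = 2·Na + glucose/18 + urea
= 2·136 + 584/18 + 6.1
= 272 + 32.44 + 6.10
= 310.54 mOsm/kg ≈ 310.5 mOsm/kg
Osmolar gap = measured − calculated = 309 − 310.5 = -1.5 mOsm/kg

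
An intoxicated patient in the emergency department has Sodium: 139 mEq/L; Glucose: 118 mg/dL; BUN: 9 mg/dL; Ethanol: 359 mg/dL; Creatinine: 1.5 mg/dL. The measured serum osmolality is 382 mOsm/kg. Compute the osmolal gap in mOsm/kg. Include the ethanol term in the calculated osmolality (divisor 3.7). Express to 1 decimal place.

Calculated osmolality = 2·Na + glucose/18 + BUN/2.8 + ethanol/3.7
= 2·139 + 118/18 + 9/2.8 + 359/3.7
= 278 + 6.56 + 3.21 + 97.03
= 384.8 mOsm/kg ≈ 384.8 mOsm/kg
Osmolar gap = measured − calculated = 382 − 384.8 = -2.8 mOsm/kg

-2.8 mOsm/kg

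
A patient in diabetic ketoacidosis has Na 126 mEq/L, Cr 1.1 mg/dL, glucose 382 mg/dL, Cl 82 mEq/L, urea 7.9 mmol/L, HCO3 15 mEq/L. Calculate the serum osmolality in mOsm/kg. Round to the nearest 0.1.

281.1 mOsm/kg

Calculated osmolality = 2·Na + glucose/18 + urea
= 2·126 + 382/18 + 7.9
= 252 + 21.22 + 7.90
= 281.12 mOsm/kg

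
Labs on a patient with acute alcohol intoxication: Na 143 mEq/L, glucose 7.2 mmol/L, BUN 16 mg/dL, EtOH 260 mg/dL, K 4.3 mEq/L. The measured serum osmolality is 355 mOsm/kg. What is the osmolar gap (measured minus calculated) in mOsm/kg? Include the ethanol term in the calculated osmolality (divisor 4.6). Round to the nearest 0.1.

-0.4 mOsm/kg

Calculated osmolality = 2·Na + glucose + BUN/2.8 + ethanol/4.6
= 2·143 + 7.2 + 16/2.8 + 260/4.6
= 286 + 7.20 + 5.71 + 56.52
= 355.43 mOsm/kg ≈ 355.4 mOsm/kg
Osmolar gap = measured − calculated = 355 − 355.4 = -0.4 mOsm/kg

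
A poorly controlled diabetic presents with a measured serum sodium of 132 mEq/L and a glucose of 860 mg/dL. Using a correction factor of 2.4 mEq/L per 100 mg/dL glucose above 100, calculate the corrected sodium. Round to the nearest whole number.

Corrected Na = measured Na + 2.4 · (glucose − 100)/100
= 132 + 2.4 · (860 − 100)/100
= 132 + 18.2
= 150.2 mEq/L

150 mEq/L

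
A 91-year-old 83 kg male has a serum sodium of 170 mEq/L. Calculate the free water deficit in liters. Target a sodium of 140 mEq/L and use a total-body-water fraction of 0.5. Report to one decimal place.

8.9 L

TBW = 0.5 · 83 = 41.5 L
Free water deficit = TBW · (Na/140 − 1)
= 41.5 · (170/140 − 1)
= 41.5 · 0.2143
= 8.89 L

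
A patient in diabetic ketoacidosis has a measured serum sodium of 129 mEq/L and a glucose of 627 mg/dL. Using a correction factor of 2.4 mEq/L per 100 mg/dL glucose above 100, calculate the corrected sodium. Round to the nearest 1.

Corrected Na = measured Na + 2.4 · (glucose − 100)/100
= 129 + 2.4 · (627 − 100)/100
= 129 + 12.6
= 141.6 mEq/L

142 mEq/L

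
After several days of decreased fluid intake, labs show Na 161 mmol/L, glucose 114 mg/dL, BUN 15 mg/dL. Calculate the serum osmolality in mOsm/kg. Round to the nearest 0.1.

Calculated osmolality = 2·Na + glucose/18 + BUN/2.8
= 2·161 + 114/18 + 15/2.8
= 322 + 6.33 + 5.36
= 333.69 mOsm/kg

333.7 mOsm/kg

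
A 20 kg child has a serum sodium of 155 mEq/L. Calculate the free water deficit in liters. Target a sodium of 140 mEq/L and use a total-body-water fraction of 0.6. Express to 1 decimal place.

1.3 L

TBW = 0.6 · 20 = 12 L
Free water deficit = TBW · (Na/140 − 1)
= 12 · (155/140 − 1)
= 12 · 0.1071
= 1.29 L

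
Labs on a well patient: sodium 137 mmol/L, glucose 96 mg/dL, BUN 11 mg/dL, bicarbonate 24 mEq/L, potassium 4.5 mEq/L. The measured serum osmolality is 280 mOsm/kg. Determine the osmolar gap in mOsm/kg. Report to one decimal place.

-3.3 mOsm/kg

Calculated osmolality = 2·Na + glucose/18 + BUN/2.8
= 2·137 + 96/18 + 11/2.8
= 274 + 5.33 + 3.93
= 283.26 mOsm/kg ≈ 283.3 mOsm/kg
Osmolar gap = measured − calculated = 280 − 283.3 = -3.3 mOsm/kg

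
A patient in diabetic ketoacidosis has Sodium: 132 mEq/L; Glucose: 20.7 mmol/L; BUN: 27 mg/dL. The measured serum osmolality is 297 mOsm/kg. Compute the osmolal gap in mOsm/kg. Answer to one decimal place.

Calculated osmolality = 2·Na + glucose + BUN/2.8
= 2·132 + 20.7 + 27/2.8
= 264 + 20.70 + 9.64
= 294.34 mOsm/kg ≈ 294.3 mOsm/kg
Osmolar gap = measured − calculated = 297 − 294.3 = 2.7 mOsm/kg

2.7 mOsm/kg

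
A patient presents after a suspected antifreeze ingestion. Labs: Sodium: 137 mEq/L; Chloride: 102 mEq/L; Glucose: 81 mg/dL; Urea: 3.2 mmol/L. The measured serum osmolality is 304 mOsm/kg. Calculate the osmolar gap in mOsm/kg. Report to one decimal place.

Calculated osmolality = 2·Na + glucose/18 + urea
= 2·137 + 81/18 + 3.2
= 274 + 4.50 + 3.20
= 281.7 mOsm/kg ≈ 281.7 mOsm/kg
Osmolar gap = measured − calculated = 304 − 281.7 = 22.3 mOsm/kg

22.3 mOsm/kg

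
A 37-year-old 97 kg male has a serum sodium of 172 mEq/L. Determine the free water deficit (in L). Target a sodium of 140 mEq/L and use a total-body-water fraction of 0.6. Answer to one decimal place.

TBW = 0.6 · 97 = 58.2 L
Free water deficit = TBW · (Na/140 − 1)
= 58.2 · (172/140 − 1)
= 58.2 · 0.2286
= 13.3 L

13.3 L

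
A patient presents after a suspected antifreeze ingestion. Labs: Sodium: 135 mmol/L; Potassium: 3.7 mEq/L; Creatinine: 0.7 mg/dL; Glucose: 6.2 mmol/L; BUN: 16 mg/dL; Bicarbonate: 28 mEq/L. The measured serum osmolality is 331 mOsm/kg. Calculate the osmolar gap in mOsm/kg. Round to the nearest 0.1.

49.1 mOsm/kg

Calculated osmolality = 2·Na + glucose + BUN/2.8
= 2·135 + 6.2 + 16/2.8
= 270 + 6.20 + 5.71
= 281.91 mOsm/kg ≈ 281.9 mOsm/kg
Osmolar gap = measured − calculated = 331 − 281.9 = 49.1 mOsm/kg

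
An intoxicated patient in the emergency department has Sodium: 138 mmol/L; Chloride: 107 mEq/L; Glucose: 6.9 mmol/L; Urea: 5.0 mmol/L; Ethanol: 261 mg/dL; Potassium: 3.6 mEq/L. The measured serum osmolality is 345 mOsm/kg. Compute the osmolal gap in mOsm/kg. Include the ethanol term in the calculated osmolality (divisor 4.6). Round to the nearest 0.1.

0.4 mOsm/kg

Calculated osmolality = 2·Na + glucose + urea + ethanol/4.6
= 2·138 + 6.9 + 5 + 261/4.6
= 276 + 6.90 + 5 + 56.74
= 344.64 mOsm/kg ≈ 344.6 mOsm/kg
Osmolar gap = measured − calculated = 345 − 344.6 = 0.4 mOsm/kg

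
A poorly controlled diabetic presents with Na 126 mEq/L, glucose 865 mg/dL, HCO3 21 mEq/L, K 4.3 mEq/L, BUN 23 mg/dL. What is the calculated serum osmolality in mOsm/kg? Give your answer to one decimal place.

308.3 mOsm/kg

Calculated osmolality = 2·Na + glucose/18 + BUN/2.8
= 2·126 + 865/18 + 23/2.8
= 252 + 48.06 + 8.21
= 308.27 mOsm/kg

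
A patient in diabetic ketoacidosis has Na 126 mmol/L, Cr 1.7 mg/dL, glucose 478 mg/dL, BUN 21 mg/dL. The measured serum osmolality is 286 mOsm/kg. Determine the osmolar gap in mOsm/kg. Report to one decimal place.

Calculated osmolality = 2·Na + glucose/18 + BUN/2.8
= 2·126 + 478/18 + 21/2.8
= 252 + 26.56 + 7.50
= 286.06 mOsm/kg ≈ 286.1 mOsm/kg
Osmolar gap = measured − calculated = 286 − 286.1 = -0.1 mOsm/kg

-0.1 mOsm/kg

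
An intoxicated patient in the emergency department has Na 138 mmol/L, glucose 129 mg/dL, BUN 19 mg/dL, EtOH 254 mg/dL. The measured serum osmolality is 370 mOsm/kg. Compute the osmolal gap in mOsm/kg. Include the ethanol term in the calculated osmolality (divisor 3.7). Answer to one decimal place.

Calculated osmolality = 2·Na + glucose/18 + BUN/2.8 + ethanol/3.7
= 2·138 + 129/18 + 19/2.8 + 254/3.7
= 276 + 7.17 + 6.79 + 68.65
= 358.61 mOsm/kg ≈ 358.6 mOsm/kg
Osmolar gap = measured − calculated = 370 − 358.6 = 11.4 mOsm/kg

11.4 mOsm/kg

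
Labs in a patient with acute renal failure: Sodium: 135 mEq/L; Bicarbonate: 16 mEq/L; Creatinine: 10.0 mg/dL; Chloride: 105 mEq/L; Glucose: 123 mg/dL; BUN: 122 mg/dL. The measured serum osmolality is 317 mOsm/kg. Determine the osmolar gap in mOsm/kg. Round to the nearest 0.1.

-3.4 mOsm/kg

Calculated osmolality = 2·Na + glucose/18 + BUN/2.8
= 2·135 + 123/18 + 122/2.8
= 270 + 6.83 + 43.57
= 320.4 mOsm/kg ≈ 320.4 mOsm/kg
Osmolar gap = measured − calculated = 317 − 320.4 = -3.4 mOsm/kg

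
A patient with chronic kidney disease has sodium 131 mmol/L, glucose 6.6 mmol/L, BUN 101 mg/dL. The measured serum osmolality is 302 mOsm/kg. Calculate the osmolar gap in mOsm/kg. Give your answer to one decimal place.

Calculated osmolality = 2·Na + glucose + BUN/2.8
= 2·131 + 6.6 + 101/2.8
= 262 + 6.60 + 36.07
= 304.67 mOsm/kg ≈ 304.7 mOsm/kg
Osmolar gap = measured − calculated = 302 − 304.7 = -2.7 mOsm/kg

-2.7 mOsm/kg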